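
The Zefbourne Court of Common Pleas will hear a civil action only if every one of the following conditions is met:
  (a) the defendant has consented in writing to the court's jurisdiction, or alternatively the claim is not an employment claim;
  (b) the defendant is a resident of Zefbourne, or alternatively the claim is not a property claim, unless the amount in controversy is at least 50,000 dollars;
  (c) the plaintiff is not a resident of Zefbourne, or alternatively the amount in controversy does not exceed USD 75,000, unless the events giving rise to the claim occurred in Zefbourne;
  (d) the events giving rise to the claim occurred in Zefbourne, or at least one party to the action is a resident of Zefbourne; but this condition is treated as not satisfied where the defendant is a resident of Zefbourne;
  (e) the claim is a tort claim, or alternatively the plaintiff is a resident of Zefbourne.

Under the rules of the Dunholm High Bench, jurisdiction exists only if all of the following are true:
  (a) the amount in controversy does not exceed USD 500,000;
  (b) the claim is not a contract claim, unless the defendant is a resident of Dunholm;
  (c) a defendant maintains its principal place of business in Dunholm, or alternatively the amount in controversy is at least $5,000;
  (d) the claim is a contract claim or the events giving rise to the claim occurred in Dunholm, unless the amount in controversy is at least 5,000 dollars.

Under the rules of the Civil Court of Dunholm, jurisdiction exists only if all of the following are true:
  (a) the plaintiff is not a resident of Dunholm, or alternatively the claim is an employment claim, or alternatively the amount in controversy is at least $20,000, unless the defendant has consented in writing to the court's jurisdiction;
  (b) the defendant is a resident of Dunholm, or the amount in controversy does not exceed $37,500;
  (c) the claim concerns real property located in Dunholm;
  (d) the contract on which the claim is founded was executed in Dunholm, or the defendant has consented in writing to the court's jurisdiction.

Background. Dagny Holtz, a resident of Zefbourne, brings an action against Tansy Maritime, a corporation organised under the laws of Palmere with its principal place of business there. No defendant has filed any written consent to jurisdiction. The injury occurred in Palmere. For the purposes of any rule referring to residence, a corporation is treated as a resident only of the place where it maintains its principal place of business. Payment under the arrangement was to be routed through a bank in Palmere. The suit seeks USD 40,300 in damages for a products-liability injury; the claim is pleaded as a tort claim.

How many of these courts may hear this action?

The Zefbourne Court of Common Pleas:
  (a) The claim is a tort claim, not an employment claim, so this disjunct is met. Satisfied.
  (b) The claim is a tort claim, not a property claim, so this disjunct is met. Met.
  (c) The amount in controversy is $40,300, within the 75,000 dollars ceiling, which satisfies one of the alternatives. Satisfied.
  (d) Dagny Holtz resides in Zefbourne, so this disjunct is met. The exception is not triggered, since the defendant resides in Palmere, not Zefbourne. Condition met.
  (e) The claim is a tort claim, so one alternative holds. Met.
  → Every requirement is satisfied — jurisdiction.
The Dunholm High Bench:
  (a) The amount in controversy is USD 40,300, within the USD 500,000 ceiling. Satisfied.
  (b) The claim is a tort claim, not a contract claim. Met.
  (c) The amount in controversy is 40,300 dollars, which meets the USD 5,000 floor, which satisfies one of the alternatives. Satisfied.
  (d) The claim is a tort claim, not a contract claim; the operative events occurred in Palmere, not Dunholm — none of the alternatives is met. However, the amount in controversy is 40,300 dollars, which meets the USD 5,000 floor, so the 'unless' proviso supplies this condition. Condition met.
  → All conditions met; jurisdiction exists.
The Civil Court of Dunholm:
  (a) The plaintiff resides in Zefbourne, which is not Dunholm, which satisfies one of the alternatives. Satisfied.
  (b) The defendant resides in Palmere, not Dunholm; the amount in controversy is 40,300 dollars, above the USD 37,500 ceiling — every alternative fails. Fails.
  (c) The claim does not concern real property. Not satisfied.
  (d) No contract (and hence no place of execution) is alleged; no such written consent has been filed — every alternative fails. Condition not met.
  → The court lacks jurisdiction.
Courts with jurisdiction: the Zefbourne Court of Common Pleas, the Dunholm High Bench — 2 in total.

2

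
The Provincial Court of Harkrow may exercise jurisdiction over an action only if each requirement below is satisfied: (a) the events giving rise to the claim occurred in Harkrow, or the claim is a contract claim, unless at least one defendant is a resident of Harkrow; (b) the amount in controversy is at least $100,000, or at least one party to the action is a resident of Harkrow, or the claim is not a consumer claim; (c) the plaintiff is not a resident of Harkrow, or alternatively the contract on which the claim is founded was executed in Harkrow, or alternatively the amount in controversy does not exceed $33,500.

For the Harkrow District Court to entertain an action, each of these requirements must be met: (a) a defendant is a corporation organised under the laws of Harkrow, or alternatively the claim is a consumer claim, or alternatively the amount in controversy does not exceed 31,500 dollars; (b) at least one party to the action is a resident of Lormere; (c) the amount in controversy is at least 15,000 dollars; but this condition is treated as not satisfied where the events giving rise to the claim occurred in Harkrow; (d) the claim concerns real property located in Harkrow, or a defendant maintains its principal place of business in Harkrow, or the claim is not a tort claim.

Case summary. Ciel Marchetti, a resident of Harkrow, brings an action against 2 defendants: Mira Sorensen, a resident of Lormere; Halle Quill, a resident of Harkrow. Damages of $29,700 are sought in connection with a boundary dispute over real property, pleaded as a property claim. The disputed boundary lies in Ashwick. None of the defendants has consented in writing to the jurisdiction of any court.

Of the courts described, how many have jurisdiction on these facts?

The Provincial Court of Harkrow:
  (a) The operative events occurred in Ashwick, not Harkrow; the claim is a property claim, not a contract claim — no alternative holds. However, Halle Quill resides in Harkrow, so the 'unless' proviso supplies this condition. Met.
  (b) Ciel Marchetti resides in Harkrow, which satisfies one of the alternatives. Met.
  (c) The amount in controversy is 29,700 dollars, within the $33,500 ceiling, so one alternative holds. Met.
  → All conditions met; jurisdiction exists.
The Harkrow District Court:
  (a) The amount in controversy is USD 29,700, within the USD 31,500 ceiling, so one alternative holds. Met.
  (b) Mira Sorensen resides in Lormere. Condition met.
  (c) The amount in controversy is $29,700, which meets the USD 15,000 floor. The carve-out does not apply: the operative events occurred in Ashwick, not Harkrow. Satisfied.
  (d) The claim is a property claim, not a tort claim — that alternative is enough. Condition met.
  → The court has jurisdiction.
Courts with jurisdiction: the Provincial Court of Harkrow, the Harkrow District Court — 2 in total.

2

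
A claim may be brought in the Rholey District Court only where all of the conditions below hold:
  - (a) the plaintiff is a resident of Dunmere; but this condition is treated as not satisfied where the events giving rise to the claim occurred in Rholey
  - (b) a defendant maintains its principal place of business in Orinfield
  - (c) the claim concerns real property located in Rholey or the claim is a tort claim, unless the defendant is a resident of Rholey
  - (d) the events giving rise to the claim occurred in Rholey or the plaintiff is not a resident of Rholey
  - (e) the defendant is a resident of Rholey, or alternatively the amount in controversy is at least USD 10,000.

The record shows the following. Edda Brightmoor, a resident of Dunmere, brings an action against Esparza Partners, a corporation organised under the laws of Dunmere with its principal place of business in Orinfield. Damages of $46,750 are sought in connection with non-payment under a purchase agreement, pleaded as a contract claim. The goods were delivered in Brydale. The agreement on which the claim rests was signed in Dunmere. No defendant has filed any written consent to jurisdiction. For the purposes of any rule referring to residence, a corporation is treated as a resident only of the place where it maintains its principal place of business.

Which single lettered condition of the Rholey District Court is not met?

The Rholey District Court:
  (a) The plaintiff resides in Dunmere. The carve-out does not apply: the operative events occurred in Brydale, not Rholey. Satisfied.
  (b) Esparza Partners has its principal place of business in Orinfield. Condition met.
  (c) The claim does not concern real property; the claim is a contract claim, not a tort claim — none of the alternatives is met. And the defendant resides in Orinfield, not Rholey, so the proviso does not save it. Not met.
  (d) The plaintiff resides in Dunmere, which is not Rholey, which satisfies one of the alternatives. Satisfied.
  (e) The amount in controversy is $46,750, which meets the USD 10,000 floor, which satisfies one of the alternatives. Met.
Only condition (c) fails.

(c)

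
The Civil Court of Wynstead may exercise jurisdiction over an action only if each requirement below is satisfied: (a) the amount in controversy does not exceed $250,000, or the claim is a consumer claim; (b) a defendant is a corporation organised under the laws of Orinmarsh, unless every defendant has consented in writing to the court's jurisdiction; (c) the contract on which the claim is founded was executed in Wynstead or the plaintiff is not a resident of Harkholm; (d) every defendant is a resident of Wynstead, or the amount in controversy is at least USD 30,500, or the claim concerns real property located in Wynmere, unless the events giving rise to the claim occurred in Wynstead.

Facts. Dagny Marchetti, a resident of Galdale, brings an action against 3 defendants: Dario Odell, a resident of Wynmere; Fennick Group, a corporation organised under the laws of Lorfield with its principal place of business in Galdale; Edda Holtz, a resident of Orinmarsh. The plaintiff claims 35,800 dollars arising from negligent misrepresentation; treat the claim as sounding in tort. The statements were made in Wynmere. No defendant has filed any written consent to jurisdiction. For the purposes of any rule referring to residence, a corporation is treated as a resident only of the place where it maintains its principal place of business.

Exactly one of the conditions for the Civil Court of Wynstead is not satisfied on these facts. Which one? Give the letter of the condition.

(b)

The Civil Court of Wynstead:
  (a) The amount in controversy is 35,800 dollars, within the 250,000 dollars ceiling, so one alternative holds. Met.
  (b) The corporate defendant(s) are organised in Lorfield, not Orinmarsh. And no such written consent has been filed, so the proviso does not save it. Not met.
  (c) The plaintiff resides in Galdale, which is not Harkholm, which satisfies one of the alternatives. Satisfied.
  (d) The amount in controversy is 35,800 dollars, which meets the $30,500 floor, which satisfies one of the alternatives. Condition met.
Only condition (b) fails.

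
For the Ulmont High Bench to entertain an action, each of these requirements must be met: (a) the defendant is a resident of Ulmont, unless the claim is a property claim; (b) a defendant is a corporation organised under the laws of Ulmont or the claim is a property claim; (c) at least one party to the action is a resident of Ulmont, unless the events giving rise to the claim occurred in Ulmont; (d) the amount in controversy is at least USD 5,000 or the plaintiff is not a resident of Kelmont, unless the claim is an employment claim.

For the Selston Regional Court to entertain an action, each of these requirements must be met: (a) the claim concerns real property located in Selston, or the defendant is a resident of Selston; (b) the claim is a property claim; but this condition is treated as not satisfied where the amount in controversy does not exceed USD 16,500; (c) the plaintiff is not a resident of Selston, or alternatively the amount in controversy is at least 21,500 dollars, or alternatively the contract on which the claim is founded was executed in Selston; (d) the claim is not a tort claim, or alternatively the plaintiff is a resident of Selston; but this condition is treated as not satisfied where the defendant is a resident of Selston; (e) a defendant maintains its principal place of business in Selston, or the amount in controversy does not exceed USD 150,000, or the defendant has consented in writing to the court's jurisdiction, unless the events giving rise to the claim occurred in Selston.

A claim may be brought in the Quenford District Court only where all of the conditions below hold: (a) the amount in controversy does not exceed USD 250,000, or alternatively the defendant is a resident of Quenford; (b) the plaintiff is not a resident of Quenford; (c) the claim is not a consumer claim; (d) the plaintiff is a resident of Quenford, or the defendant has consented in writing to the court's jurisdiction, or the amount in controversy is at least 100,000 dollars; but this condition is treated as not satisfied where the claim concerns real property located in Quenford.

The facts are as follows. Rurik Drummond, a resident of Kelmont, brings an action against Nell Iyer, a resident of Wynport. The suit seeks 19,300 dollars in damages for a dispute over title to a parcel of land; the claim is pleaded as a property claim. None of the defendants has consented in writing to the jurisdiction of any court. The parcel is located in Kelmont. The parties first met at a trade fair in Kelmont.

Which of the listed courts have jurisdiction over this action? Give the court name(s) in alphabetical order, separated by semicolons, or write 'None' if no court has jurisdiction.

None

The Ulmont High Bench:
  (a) The defendant resides in Wynport, not Ulmont. But the claim is a property claim, and the 'unless' clause therefore excuses the requirement. Condition met.
  (b) The claim is a property claim, so one alternative holds. Condition met.
  (c) No party resides in Ulmont. Nor does the 'unless' clause help: the operative events occurred in Kelmont, not Ulmont. Not satisfied.
  (d) The amount in controversy is USD 19,300, which meets the USD 5,000 floor, so one alternative holds. Condition met.
  → The court lacks jurisdiction.
The Selston Regional Court:
  (a) The property lies in Kelmont, not Selston; the defendant resides in Wynport, not Selston — no alternative holds. Condition not met.
  (b) The claim is a property claim. And the carve-out is inapplicable — the amount in controversy is 19,300 dollars, above the 16,500 dollars ceiling. Satisfied.
  (c) The plaintiff resides in Kelmont, which is not Selston — that alternative is enough. Condition met.
  (d) The claim is a property claim, not a tort claim, which satisfies one of the alternatives. The exception is not triggered, since the defendant resides in Wynport, not Selston. Met.
  (e) The amount in controversy is 19,300 dollars, within the 150,000 dollars ceiling, so this disjunct is met. Met.
  → At least one condition fails; no jurisdiction.
The Quenford District Court:
  (a) The amount in controversy is USD 19,300, within the $250,000 ceiling, so one alternative holds. Met.
  (b) The plaintiff resides in Kelmont, which is not Quenford. Met.
  (c) The claim is a property claim, not a consumer claim. Condition met.
  (d) The plaintiff resides in Kelmont, not Quenford; no such written consent has been filed; the amount in controversy is USD 19,300, below the 100,000 dollars floor — every alternative fails. Not satisfied.
  → No jurisdiction.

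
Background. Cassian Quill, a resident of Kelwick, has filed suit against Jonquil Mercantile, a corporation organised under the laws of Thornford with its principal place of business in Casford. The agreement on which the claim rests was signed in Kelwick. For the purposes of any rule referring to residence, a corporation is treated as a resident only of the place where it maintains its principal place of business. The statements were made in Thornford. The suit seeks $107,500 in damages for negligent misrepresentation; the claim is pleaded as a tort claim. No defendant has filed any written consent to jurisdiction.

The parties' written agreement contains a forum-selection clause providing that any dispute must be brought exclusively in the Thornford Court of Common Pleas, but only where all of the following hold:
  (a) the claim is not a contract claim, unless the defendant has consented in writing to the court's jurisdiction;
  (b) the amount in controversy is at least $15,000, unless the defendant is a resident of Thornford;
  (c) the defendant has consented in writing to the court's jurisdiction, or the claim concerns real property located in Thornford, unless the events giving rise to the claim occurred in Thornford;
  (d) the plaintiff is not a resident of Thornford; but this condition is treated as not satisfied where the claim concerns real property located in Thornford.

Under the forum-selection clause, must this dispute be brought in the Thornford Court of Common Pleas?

Yes

The Thornford Court of Common Pleas:
  (a) The claim is a tort claim, not a contract claim. Satisfied.
  (b) The amount in controversy is 107,500 dollars, which meets the $15,000 floor. Met.
  (c) No such written consent has been filed; the claim does not concern real property — every alternative fails. However, the operative events occurred in Thornford, so the 'unless' proviso supplies this condition. Satisfied.
  (d) The plaintiff resides in Kelwick, which is not Thornford. The exception is not triggered, since the claim does not concern real property. Satisfied.
  → The clause applies.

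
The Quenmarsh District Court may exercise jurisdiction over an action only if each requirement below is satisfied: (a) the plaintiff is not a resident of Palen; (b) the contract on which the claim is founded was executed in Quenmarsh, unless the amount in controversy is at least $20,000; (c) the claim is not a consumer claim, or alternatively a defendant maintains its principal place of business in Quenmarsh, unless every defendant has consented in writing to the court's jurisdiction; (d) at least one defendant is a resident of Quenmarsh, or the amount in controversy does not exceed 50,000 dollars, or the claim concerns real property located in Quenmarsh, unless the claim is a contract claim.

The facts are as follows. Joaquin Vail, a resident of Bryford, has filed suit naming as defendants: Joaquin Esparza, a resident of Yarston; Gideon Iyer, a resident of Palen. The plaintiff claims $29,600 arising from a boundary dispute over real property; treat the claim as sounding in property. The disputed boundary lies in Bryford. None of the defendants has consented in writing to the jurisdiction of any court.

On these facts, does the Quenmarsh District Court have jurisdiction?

Yes

The Quenmarsh District Court:
  (a) The plaintiff resides in Bryford, which is not Palen. Condition met.
  (b) No contract (and hence no place of execution) is alleged. But the amount in controversy is USD 29,600, which meets the 20,000 dollars floor, and the 'unless' clause therefore excuses the requirement. Condition met.
  (c) The claim is a property claim, not a consumer claim — that alternative is enough. Condition met.
  (d) The amount in controversy is 29,600 dollars, within the $50,000 ceiling, so this disjunct is met. Met.
  → Every requirement is satisfied — jurisdiction.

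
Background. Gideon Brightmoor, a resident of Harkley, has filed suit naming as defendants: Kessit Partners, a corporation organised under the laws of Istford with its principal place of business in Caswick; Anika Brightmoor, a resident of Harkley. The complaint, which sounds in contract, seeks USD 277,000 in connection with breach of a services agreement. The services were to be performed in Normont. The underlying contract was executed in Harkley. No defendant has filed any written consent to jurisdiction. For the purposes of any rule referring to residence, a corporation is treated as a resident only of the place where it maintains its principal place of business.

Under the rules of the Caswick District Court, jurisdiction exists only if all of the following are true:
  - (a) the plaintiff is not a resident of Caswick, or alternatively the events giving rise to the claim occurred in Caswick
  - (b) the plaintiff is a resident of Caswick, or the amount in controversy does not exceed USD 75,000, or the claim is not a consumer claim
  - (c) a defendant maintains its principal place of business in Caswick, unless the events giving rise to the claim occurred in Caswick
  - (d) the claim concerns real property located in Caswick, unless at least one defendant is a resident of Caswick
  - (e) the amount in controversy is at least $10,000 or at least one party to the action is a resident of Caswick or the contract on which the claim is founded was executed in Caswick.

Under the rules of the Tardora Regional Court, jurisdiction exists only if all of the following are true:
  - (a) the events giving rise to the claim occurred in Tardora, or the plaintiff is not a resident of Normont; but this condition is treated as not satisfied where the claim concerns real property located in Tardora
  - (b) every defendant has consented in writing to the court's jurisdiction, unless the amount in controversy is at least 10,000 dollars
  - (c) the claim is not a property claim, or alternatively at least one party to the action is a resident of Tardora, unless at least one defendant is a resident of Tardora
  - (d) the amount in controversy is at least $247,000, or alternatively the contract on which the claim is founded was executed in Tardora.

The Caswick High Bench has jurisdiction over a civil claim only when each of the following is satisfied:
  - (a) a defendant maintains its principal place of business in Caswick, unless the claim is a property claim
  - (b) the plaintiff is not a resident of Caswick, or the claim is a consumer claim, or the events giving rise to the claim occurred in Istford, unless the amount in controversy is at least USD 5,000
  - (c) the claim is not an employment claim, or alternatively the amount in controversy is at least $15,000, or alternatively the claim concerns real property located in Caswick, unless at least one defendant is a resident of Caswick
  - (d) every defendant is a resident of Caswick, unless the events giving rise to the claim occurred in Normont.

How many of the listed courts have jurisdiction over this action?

The Caswick District Court:
  (a) The plaintiff resides in Harkley, which is not Caswick, which satisfies one of the alternatives. Satisfied.
  (b) The claim is a contract claim, not a consumer claim, which satisfies one of the alternatives. Satisfied.
  (c) Kessit Partners has its principal place of business in Caswick. Met.
  (d) The claim does not concern real property. But Kessit Partners resides in Caswick, and the 'unless' clause therefore excuses the requirement. Condition met.
  (e) The amount in controversy is $277,000, which meets the $10,000 floor, so one alternative holds. Satisfied.
  → Every requirement is satisfied — jurisdiction.
The Tardora Regional Court:
  (a) The plaintiff resides in Harkley, which is not Normont — that alternative is enough. And the carve-out is inapplicable — the claim does not concern real property. Condition met.
  (b) No such written consent has been filed. However, the amount in controversy is 277,000 dollars, which meets the $10,000 floor, so the 'unless' proviso supplies this condition. Satisfied.
  (c) The claim is a contract claim, not a property claim, so one alternative holds. Satisfied.
  (d) The amount in controversy is 277,000 dollars, which meets the 247,000 dollars floor, which satisfies one of the alternatives. Satisfied.
  → Every requirement is satisfied — jurisdiction.
The Caswick High Bench:
  (a) Kessit Partners has its principal place of business in Caswick. Satisfied.
  (b) The plaintiff resides in Harkley, which is not Caswick — that alternative is enough. Satisfied.
  (c) The claim is a contract claim, not an employment claim, which satisfies one of the alternatives. Satisfied.
  (d) The defendants reside as follows — Kessit Partners in Caswick, Anika Brightmoor in Harkley — not all in Caswick. The proviso rescues it, though: the operative events occurred in Normont. Met.
  → The court has jurisdiction.
Courts with jurisdiction: the Caswick District Court, the Tardora Regional Court, the Caswick High Bench — 3 in total.

3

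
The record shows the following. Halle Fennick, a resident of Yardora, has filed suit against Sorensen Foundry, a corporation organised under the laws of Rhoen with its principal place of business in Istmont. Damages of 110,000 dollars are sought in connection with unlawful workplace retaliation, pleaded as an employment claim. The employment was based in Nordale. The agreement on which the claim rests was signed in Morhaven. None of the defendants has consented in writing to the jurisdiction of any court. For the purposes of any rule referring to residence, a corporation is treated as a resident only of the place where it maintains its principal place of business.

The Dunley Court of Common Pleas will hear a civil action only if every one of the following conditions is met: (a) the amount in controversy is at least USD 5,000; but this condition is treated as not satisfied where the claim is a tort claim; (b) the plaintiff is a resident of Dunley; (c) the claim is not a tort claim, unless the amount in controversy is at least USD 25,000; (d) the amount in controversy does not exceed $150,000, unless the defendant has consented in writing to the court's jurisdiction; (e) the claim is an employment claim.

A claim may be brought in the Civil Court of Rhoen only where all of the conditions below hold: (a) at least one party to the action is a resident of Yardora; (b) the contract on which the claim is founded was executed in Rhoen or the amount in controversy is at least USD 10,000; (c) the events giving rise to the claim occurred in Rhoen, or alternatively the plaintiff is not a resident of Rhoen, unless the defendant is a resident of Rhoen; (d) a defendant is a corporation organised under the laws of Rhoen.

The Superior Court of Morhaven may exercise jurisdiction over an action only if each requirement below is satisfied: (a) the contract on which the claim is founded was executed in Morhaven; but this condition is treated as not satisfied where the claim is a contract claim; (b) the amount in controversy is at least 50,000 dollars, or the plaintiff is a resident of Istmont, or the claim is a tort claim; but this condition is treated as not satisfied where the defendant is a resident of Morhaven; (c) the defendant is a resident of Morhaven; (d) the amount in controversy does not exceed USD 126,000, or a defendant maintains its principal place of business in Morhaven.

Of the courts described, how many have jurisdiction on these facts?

1

The Dunley Court of Common Pleas:
  (a) The amount in controversy is $110,000, which meets the 5,000 dollars floor. The carve-out does not apply: the claim is an employment claim, not a tort claim. Satisfied.
  (b) The plaintiff resides in Yardora, not Dunley. Not satisfied.
  (c) The claim is an employment claim, not a tort claim. Met.
  (d) The amount in controversy is USD 110,000, within the 150,000 dollars ceiling. Condition met.
  (e) The claim is an employment claim. Condition met.
  → No jurisdiction.
The Civil Court of Rhoen:
  (a) Halle Fennick resides in Yardora. Condition met.
  (b) The amount in controversy is $110,000, which meets the 10,000 dollars floor, so this disjunct is met. Satisfied.
  (c) The plaintiff resides in Yardora, which is not Rhoen, so one alternative holds. Met.
  (d) Sorensen Foundry is organised under the laws of Rhoen. Condition met.
  → The court has jurisdiction.
The Superior Court of Morhaven:
  (a) The contract was executed in Morhaven. And the carve-out is inapplicable — the claim is an employment claim, not a contract claim. Condition met.
  (b) The amount in controversy is USD 110,000, which meets the USD 50,000 floor, which satisfies one of the alternatives. And the carve-out is inapplicable — the defendant resides in Istmont, not Morhaven. Met.
  (c) The defendant resides in Istmont, not Morhaven. Fails.
  (d) The amount in controversy is USD 110,000, within the USD 126,000 ceiling, which satisfies one of the alternatives. Condition met.
  → At least one condition fails; no jurisdiction.
Courts with jurisdiction: the Civil Court of Rhoen — 1 in total.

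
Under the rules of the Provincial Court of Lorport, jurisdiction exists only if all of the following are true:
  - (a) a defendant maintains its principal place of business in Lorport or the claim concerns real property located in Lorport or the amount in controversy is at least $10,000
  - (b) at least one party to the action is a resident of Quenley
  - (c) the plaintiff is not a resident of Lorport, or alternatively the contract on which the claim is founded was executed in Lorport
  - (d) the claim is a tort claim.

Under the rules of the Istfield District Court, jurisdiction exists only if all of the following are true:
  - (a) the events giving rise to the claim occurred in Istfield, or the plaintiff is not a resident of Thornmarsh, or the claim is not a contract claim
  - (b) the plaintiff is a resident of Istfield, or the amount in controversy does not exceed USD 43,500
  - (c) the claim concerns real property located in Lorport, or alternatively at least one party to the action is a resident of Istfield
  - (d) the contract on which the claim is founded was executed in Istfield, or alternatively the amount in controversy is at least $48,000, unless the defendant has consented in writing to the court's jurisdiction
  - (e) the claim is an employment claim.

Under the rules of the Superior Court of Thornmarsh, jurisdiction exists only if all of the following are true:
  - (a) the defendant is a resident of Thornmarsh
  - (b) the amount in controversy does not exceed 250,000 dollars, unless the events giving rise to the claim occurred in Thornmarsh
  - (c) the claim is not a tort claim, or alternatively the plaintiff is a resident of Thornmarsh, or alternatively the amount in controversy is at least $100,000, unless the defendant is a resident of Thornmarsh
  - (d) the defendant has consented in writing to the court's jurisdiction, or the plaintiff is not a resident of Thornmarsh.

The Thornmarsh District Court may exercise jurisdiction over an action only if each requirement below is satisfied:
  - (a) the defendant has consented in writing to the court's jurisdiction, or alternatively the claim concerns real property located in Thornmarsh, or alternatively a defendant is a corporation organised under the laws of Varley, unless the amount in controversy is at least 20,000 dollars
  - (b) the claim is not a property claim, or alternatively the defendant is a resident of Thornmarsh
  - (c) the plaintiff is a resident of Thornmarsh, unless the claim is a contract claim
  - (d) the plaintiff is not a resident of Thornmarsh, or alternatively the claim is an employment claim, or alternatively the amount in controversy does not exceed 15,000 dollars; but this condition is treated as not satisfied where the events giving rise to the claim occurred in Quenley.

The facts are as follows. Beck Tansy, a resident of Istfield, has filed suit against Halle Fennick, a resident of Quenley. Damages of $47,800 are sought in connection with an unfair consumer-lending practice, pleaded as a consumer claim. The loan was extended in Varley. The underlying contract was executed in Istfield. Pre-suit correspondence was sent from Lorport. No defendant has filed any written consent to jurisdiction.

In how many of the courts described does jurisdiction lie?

0

The Provincial Court of Lorport:
  (a) The amount in controversy is $47,800, which meets the USD 10,000 floor, so this disjunct is met. Met.
  (b) Halle Fennick resides in Quenley. Condition met.
  (c) The plaintiff resides in Istfield, which is not Lorport, so this disjunct is met. Met.
  (d) The claim is a consumer claim, not a tort claim. Fails.
  → No jurisdiction.
The Istfield District Court:
  (a) The plaintiff resides in Istfield, which is not Thornmarsh, so one alternative holds. Condition met.
  (b) The plaintiff resides in Istfield, which satisfies one of the alternatives. Condition met.
  (c) Beck Tansy resides in Istfield, so this disjunct is met. Satisfied.
  (d) The contract was executed in Istfield, so this disjunct is met. Met.
  (e) The claim is a consumer claim, not an employment claim. Fails.
  → Not every requirement is met — no jurisdiction.
The Superior Court of Thornmarsh:
  (a) The defendant resides in Quenley, not Thornmarsh. Not satisfied.
  (b) The amount in controversy is USD 47,800, within the $250,000 ceiling. Met.
  (c) The claim is a consumer claim, not a tort claim, so one alternative holds. Satisfied.
  (d) The plaintiff resides in Istfield, which is not Thornmarsh, which satisfies one of the alternatives. Condition met.
  → At least one condition fails; no jurisdiction.
The Thornmarsh District Court:
  (a) No such written consent has been filed; the claim does not concern real property; no defendant is a corporation — no alternative holds. But the amount in controversy is $47,800, which meets the 20,000 dollars floor, and the 'unless' clause therefore excuses the requirement. Condition met.
  (b) The claim is a consumer claim, not a property claim — that alternative is enough. Satisfied.
  (c) The plaintiff resides in Istfield, not Thornmarsh. Nor does the 'unless' clause help: the claim is a consumer claim, not a contract claim. Condition not met.
  (d) The plaintiff resides in Istfield, which is not Thornmarsh, which satisfies one of the alternatives. The exception is not triggered, since the operative events occurred in Varley, not Quenley. Satisfied.
  → No jurisdiction.
No court satisfies all of its conditions.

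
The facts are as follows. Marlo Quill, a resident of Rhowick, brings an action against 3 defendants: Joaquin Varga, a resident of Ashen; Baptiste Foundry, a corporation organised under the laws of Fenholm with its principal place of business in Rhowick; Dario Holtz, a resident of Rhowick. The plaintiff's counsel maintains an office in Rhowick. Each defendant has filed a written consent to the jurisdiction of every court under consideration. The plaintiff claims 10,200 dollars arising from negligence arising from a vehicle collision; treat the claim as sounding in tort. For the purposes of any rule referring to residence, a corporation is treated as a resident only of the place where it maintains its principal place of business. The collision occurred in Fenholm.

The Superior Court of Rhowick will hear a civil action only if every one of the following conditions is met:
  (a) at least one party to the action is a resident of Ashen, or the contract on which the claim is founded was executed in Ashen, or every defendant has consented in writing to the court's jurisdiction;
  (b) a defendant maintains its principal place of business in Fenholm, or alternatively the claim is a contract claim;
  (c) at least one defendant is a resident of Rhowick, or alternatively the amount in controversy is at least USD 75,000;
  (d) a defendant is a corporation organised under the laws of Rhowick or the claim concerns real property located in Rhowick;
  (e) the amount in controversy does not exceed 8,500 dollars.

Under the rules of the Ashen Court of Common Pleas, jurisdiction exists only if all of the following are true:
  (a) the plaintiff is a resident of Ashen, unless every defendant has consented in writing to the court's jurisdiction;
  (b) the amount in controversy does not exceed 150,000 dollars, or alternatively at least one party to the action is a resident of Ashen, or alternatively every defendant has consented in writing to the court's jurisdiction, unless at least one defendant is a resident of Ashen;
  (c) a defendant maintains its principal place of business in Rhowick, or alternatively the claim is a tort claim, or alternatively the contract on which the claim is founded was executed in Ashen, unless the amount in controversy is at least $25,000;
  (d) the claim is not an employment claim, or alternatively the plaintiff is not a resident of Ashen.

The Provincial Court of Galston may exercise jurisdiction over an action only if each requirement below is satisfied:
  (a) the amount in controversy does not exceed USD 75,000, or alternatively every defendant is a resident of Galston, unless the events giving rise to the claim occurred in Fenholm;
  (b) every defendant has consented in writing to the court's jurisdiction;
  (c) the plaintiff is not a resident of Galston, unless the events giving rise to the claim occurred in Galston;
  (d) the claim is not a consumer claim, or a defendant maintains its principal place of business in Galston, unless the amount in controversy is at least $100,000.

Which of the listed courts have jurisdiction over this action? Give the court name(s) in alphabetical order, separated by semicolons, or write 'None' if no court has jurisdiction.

The Superior Court of Rhowick:
  (a) Joaquin Varga resides in Ashen, so this disjunct is met. Condition met.
  (b) The corporate defendant(s) have their principal place of business in Rhowick, not Fenholm; the claim is a tort claim, not a contract claim — none of the alternatives is met. Fails.
  (c) Baptiste Foundry resides in Rhowick, which satisfies one of the alternatives. Satisfied.
  (d) The corporate defendant(s) are organised in Fenholm, not Rhowick; the claim does not concern real property — every alternative fails. Condition not met.
  (e) The amount in controversy is 10,200 dollars, above the USD 8,500 ceiling. Not met.
  → No jurisdiction.
The Ashen Court of Common Pleas:
  (a) The plaintiff resides in Rhowick, not Ashen. However, every defendant has filed written consent, so the 'unless' proviso supplies this condition. Satisfied.
  (b) The amount in controversy is 10,200 dollars, within the $150,000 ceiling, which satisfies one of the alternatives. Met.
  (c) Baptiste Foundry has its principal place of business in Rhowick, so one alternative holds. Met.
  (d) The claim is a tort claim, not an employment claim, which satisfies one of the alternatives. Satisfied.
  → Jurisdiction lies.
The Provincial Court of Galston:
  (a) The amount in controversy is $10,200, within the 75,000 dollars ceiling — that alternative is enough. Met.
  (b) Every defendant has filed written consent. Satisfied.
  (c) The plaintiff resides in Rhowick, which is not Galston. Condition met.
  (d) The claim is a tort claim, not a consumer claim — that alternative is enough. Condition met.
  → All conditions met; jurisdiction exists.

the Ashen Court of Common Pleas; the Provincial Court of Galston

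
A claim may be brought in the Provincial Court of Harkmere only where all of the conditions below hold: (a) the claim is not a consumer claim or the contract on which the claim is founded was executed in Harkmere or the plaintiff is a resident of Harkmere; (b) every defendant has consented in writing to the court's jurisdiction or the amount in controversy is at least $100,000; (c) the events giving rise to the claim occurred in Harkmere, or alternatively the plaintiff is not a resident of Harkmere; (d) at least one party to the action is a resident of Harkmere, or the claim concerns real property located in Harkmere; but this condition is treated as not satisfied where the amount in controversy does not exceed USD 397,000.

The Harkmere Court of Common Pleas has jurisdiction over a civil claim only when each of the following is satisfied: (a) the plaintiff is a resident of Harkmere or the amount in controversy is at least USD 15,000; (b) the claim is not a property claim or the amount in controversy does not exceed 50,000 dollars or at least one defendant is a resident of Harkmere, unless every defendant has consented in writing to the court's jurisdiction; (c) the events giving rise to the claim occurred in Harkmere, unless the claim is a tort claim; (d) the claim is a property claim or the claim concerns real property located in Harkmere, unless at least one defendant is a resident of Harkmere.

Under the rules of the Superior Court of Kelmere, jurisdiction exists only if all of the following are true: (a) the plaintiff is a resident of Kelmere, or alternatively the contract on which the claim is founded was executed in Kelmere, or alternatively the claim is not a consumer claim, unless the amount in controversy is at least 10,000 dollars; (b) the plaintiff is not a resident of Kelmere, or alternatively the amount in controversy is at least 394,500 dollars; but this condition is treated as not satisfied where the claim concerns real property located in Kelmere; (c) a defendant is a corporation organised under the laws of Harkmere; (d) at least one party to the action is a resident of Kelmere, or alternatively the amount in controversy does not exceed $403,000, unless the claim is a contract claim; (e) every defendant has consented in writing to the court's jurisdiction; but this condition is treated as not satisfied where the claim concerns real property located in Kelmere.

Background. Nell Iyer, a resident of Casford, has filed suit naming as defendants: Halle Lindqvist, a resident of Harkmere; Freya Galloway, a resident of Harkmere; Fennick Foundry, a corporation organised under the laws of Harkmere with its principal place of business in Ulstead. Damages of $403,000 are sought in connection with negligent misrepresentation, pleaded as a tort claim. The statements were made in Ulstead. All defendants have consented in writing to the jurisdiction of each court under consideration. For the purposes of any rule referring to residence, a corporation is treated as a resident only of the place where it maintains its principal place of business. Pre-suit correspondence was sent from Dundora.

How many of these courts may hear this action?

The Provincial Court of Harkmere:
  (a) The claim is a tort claim, not a consumer claim, so one alternative holds. Satisfied.
  (b) Every defendant has filed written consent, so this disjunct is met. Satisfied.
  (c) The plaintiff resides in Casford, which is not Harkmere, so this disjunct is met. Met.
  (d) Halle Lindqvist resides in Harkmere, which satisfies one of the alternatives. The carve-out does not apply: the amount in controversy is USD 403,000, above the USD 397,000 ceiling. Satisfied.
  → Jurisdiction lies.
The Harkmere Court of Common Pleas:
  (a) The amount in controversy is 403,000 dollars, which meets the $15,000 floor — that alternative is enough. Condition met.
  (b) The claim is a tort claim, not a property claim, which satisfies one of the alternatives. Condition met.
  (c) The operative events occurred in Ulstead, not Harkmere. But the claim is a tort claim, and the 'unless' clause therefore excuses the requirement. Condition met.
  (d) The claim is a tort claim, not a property claim; the claim does not concern real property — every alternative fails. But Halle Lindqvist resides in Harkmere, and the 'unless' clause therefore excuses the requirement. Met.
  → Every requirement is satisfied — jurisdiction.
The Superior Court of Kelmere:
  (a) The claim is a tort claim, not a consumer claim, which satisfies one of the alternatives. Met.
  (b) The plaintiff resides in Casford, which is not Kelmere — that alternative is enough. The exception is not triggered, since the claim does not concern real property. Condition met.
  (c) Fennick Foundry is organised under the laws of Harkmere. Condition met.
  (d) The amount in controversy is USD 403,000, within the $403,000 ceiling, so this disjunct is met. Met.
  (e) Every defendant has filed written consent. And the carve-out is inapplicable — the claim does not concern real property. Satisfied.
  → Every requirement is satisfied — jurisdiction.
Courts with jurisdiction: the Provincial Court of Harkmere, the Harkmere Court of Common Pleas, the Superior Court of Kelmere — 3 in total.

3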